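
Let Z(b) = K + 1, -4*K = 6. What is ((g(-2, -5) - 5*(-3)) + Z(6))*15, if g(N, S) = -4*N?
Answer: 675/2 ≈ 337.50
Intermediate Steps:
K = -3/2 (K = -¼*6 = -3/2 ≈ -1.5000)
Z(b) = -½ (Z(b) = -3/2 + 1 = -½)
((g(-2, -5) - 5*(-3)) + Z(6))*15 = ((-4*(-2) - 5*(-3)) - ½)*15 = ((8 + 15) - ½)*15 = (23 - ½)*15 = (45/2)*15 = 675/2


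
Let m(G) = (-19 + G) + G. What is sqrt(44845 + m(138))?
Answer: sqrt(45102) ≈ 212.37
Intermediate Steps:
m(G) = -19 + 2*G
sqrt(44845 + m(138)) = sqrt(44845 + (-19 + 2*138)) = sqrt(44845 + (-19 + 276)) = sqrt(44845 + 257) = sqrt(45102)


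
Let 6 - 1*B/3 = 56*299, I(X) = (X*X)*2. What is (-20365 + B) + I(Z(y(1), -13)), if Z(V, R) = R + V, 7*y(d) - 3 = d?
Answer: -3443233/49 ≈ -70270.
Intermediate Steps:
y(d) = 3/7 + d/7
I(X) = 2*X**2 (I(X) = X**2*2 = 2*X**2)
B = -50214 (B = 18 - 168*299 = 18 - 3*16744 = 18 - 50232 = -50214)
(-20365 + B) + I(Z(y(1), -13)) = (-20365 - 50214) + 2*(-13 + (3/7 + (1/7)*1))**2 = -70579 + 2*(-13 + (3/7 + 1/7))**2 = -70579 + 2*(-13 + 4/7)**2 = -70579 + 2*(-87/7)**2 = -70579 + 2*(7569/49) = -70579 + 15138/49 = -3443233/49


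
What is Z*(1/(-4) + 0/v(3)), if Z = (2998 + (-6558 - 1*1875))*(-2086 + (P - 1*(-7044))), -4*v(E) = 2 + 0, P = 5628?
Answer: 28767455/2 ≈ 1.4384e+7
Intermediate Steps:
v(E) = -1/2 (v(E) = -(2 + 0)/4 = -1/4*2 = -1/2)
Z = -57534910 (Z = (2998 + (-6558 - 1*1875))*(-2086 + (5628 - 1*(-7044))) = (2998 + (-6558 - 1875))*(-2086 + (5628 + 7044)) = (2998 - 8433)*(-2086 + 12672) = -5435*10586 = -57534910)
Z*(1/(-4) + 0/v(3)) = -57534910*(1/(-4) + 0/(-1/2)) = -57534910*(1*(-1/4) + 0*(-2)) = -57534910*(-1/4 + 0) = -57534910*(-1/4) = 28767455/2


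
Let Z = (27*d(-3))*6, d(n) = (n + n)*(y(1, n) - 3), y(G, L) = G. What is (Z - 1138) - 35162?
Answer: -34356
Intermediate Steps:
d(n) = -4*n (d(n) = (n + n)*(1 - 3) = (2*n)*(-2) = -4*n)
Z = 1944 (Z = (27*(-4*(-3)))*6 = (27*12)*6 = 324*6 = 1944)
(Z - 1138) - 35162 = (1944 - 1138) - 35162 = 806 - 35162 = -34356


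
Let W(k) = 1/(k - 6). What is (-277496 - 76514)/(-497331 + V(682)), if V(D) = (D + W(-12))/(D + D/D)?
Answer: 4352198940/6114175039 ≈ 0.71182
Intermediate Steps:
W(k) = 1/(-6 + k)
V(D) = (-1/18 + D)/(1 + D) (V(D) = (D + 1/(-6 - 12))/(D + D/D) = (D + 1/(-18))/(D + 1) = (D - 1/18)/(1 + D) = (-1/18 + D)/(1 + D))
(-277496 - 76514)/(-497331 + V(682)) = (-277496 - 76514)/(-497331 + (-1/18 + 682)/(1 + 682)) = -354010/(-497331 + (12275/18)/683) = -354010/(-497331 + (1/683)*(12275/18)) = -354010/(-497331 + 12275/12294) = -354010/(-6114175039/12294) = -354010*(-12294/6114175039) = 4352198940/6114175039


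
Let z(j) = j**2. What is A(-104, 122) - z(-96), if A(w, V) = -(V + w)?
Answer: -9234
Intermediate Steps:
A(w, V) = -V - w
A(-104, 122) - z(-96) = (-1*122 - 1*(-104)) - 1*(-96)**2 = (-122 + 104) - 1*9216 = -18 - 9216 = -9234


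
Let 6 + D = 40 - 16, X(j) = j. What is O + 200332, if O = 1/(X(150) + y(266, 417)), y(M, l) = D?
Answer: 33655777/168 ≈ 2.0033e+5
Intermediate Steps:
D = 18 (D = -6 + (40 - 16) = -6 + 24 = 18)
y(M, l) = 18
O = 1/168 (O = 1/(150 + 18) = 1/168 ≈ 0.0059524)
O + 200332 = 1/168 + 200332 = 33655777/168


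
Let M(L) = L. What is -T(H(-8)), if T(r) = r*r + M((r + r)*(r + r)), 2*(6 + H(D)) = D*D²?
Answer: -343220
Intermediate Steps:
H(D) = -6 + D³/2 (H(D) = -6 + (D*D²)/2 = -6 + D³/2)
T(r) = 5*r² (T(r) = r*r + (r + r)*(r + r) = r² + (2*r)*(2*r) = r² + 4*r² = 5*r²)
-T(H(-8)) = -5*(-6 + (½)*(-8)³)² = -5*(-6 + (½)*(-512))² = -5*(-6 - 256)² = -5*(-262)² = -5*68644 = -1*343220 = -343220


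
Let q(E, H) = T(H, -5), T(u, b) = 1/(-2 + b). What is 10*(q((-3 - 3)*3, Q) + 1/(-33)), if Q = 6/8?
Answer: -400/231 ≈ -1.7316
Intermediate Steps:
Q = ¾ (Q = 6*(⅛) = ¾ ≈ 0.75000)
q(E, H) = -⅐ (q(E, H) = 1/(-2 - 5) = 1/(-7) = -⅐)
10*(q((-3 - 3)*3, Q) + 1/(-33)) = 10*(-⅐ + 1/(-33)) = 10*(-⅐ - 1/33) = 10*(-40/231) = -400/231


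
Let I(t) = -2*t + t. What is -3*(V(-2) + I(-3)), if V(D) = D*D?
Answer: -21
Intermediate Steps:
V(D) = D**2
I(t) = -t
-3*(V(-2) + I(-3)) = -3*((-2)**2 - 1*(-3)) = -3*(4 + 3) = -3*7 = -21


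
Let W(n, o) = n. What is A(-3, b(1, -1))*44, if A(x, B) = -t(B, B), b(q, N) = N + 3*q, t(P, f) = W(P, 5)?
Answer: -88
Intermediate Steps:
t(P, f) = P
A(x, B) = -B
A(-3, b(1, -1))*44 = -(-1 + 3*1)*44 = -(-1 + 3)*44 = -1*2*44 = -2*44 = -88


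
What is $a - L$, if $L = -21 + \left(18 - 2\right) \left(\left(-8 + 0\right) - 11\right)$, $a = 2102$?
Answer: $2427$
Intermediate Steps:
$L = -325$ ($L = -21 + \left(18 - 2\right) \left(-8 - 11\right) = -21 + 16 \left(-19\right) = -21 - 304 = -325$)
$a - L = 2102 - -325 = 2102 + 325 = 2427$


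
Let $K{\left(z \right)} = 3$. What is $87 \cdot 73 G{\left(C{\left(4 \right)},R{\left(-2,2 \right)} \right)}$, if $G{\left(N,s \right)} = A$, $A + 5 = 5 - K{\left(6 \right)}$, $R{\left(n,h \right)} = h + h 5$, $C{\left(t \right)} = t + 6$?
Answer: $-19053$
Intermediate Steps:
$C{\left(t \right)} = 6 + t$
$R{\left(n,h \right)} = 6 h$ ($R{\left(n,h \right)} = h + 5 h = 6 h$)
$A = -3$ ($A = -5 + \left(5 - 3\right) = -5 + 2 = -3$)
$G{\left(N,s \right)} = -3$
$87 \cdot 73 G{\left(C{\left(4 \right)},R{\left(-2,2 \right)} \right)} = 87 \cdot 73 \left(-3\right) = 6351 \left(-3\right) = -19053$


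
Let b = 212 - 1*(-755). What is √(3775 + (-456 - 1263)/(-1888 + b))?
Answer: √355965886/307 ≈ 61.456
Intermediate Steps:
b = 967 (b = 212 + 755 = 967)
√(3775 + (-456 - 1263)/(-1888 + b)) = √(3775 + (-456 - 1263)/(-1888 + 967)) = √(3775 - 1719/(-921)) = √(3775 - 1719*(-1/921)) = √(3775 + 573/307) = √(1159498/307) = √355965886/307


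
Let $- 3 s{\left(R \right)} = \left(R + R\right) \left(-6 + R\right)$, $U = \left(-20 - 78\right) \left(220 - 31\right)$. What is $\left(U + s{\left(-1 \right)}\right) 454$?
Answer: $- \frac{25233320}{3} \approx -8.4111 \cdot 10^{6}$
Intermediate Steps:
$U = -18522$ ($U = \left(-98\right) 189 = -18522$)
$s{\left(R \right)} = - \frac{2 R \left(-6 + R\right)}{3}$ ($s{\left(R \right)} = - \frac{\left(R + R\right) \left(-6 + R\right)}{3} = - \frac{2 R \left(-6 + R\right)}{3}$)
$\left(U + s{\left(-1 \right)}\right) 454 = \left(-18522 + \frac{2}{3} \left(-1\right) \left(6 - -1\right)\right) 454 = \left(-18522 + \frac{2}{3} \left(-1\right) \left(6 + 1\right)\right) 454 = \left(-18522 + \frac{2}{3} \left(-1\right) 7\right) 454 = \left(-18522 - \frac{14}{3}\right) 454 = \left(- \frac{55580}{3}\right) 454 = - \frac{25233320}{3}$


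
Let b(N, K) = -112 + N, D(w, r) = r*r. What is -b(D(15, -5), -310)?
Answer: 87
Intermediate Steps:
D(w, r) = r**2
-b(D(15, -5), -310) = -(-112 + (-5)**2) = -(-112 + 25) = -1*(-87) = 87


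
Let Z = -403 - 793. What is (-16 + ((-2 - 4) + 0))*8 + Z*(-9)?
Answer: 10588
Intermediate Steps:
Z = -1196
(-16 + ((-2 - 4) + 0))*8 + Z*(-9) = (-16 + ((-2 - 4) + 0))*8 - 1196*(-9) = (-16 + (-6 + 0))*8 + 10764 = (-16 - 6)*8 + 10764 = -22*8 + 10764 = -176 + 10764 = 10588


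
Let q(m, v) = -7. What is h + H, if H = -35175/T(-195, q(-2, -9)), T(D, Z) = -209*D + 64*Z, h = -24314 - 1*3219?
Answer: -1109807806/40307 ≈ -27534.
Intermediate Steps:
h = -27533 (h = -24314 - 3219 = -27533)
H = -35175/40307 (H = -35175/(-209*(-195) + 64*(-7)) = -35175/(40755 - 448) = -35175/40307 ≈ -0.87268)
h + H = -27533 - 35175/40307 = -1109807806/40307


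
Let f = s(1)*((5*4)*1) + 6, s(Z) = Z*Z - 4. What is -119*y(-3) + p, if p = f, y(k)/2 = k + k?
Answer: 1374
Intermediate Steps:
s(Z) = -4 + Z² (s(Z) = Z² - 4 = -4 + Z²)
y(k) = 4*k (y(k) = 2*(k + k) = 2*(2*k) = 4*k)
f = -54 (f = (-4 + 1²)*((5*4)*1) + 6 = (-4 + 1)*(20*1) + 6 = -3*20 + 6 = -60 + 6 = -54)
p = -54
-119*y(-3) + p = -476*(-3) - 54 = -119*(-12) - 54 = 1428 - 54 = 1374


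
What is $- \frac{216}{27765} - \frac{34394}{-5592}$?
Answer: $\frac{52985641}{8625660} \approx 6.1428$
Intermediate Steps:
$- \frac{216}{27765} - \frac{34394}{-5592} = \left(-216\right) \frac{1}{27765} - - \frac{17197}{2796} = - \frac{24}{3085} + \frac{17197}{2796} = \frac{52985641}{8625660}$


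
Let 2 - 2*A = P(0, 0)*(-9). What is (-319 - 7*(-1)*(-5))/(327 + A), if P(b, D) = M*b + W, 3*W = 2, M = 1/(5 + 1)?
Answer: -354/331 ≈ -1.0695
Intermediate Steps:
M = 1/6 ≈ 0.16667
W = 2/3 (W = (1/3)*2 = 2/3 ≈ 0.66667)
P(b, D) = 2/3 + b/6 (P(b, D) = b/6 + 2/3 = 2/3 + b/6)
A = 4 (A = 1 - (2/3 + (1/6)*0)*(-9)/2 = 1 - (2/3 + 0)*(-9)/2 = 1 - (-9)/3 = 1 - 1/2*(-6) = 1 + 3 = 4)
(-319 - 7*(-1)*(-5))/(327 + A) = (-319 - 7*(-1)*(-5))/(327 + 4) = (-319 + 7*(-5))/331 = (-319 - 35)*(1/331) = -354*1/331 = -354/331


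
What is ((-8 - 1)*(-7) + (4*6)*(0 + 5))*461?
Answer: 84363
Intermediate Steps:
((-8 - 1)*(-7) + (4*6)*(0 + 5))*461 = (-9*(-7) + 24*5)*461 = (63 + 120)*461 = 183*461 = 84363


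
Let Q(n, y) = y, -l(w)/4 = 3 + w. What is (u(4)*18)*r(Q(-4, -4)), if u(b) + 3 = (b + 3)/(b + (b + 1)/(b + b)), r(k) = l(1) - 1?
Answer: 16830/37 ≈ 454.86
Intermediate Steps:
l(w) = -12 - 4*w (l(w) = -4*(3 + w) = -12 - 4*w)
r(k) = -17 (r(k) = (-12 - 4*1) - 1 = (-12 - 4) - 1 = -16 - 1 = -17)
u(b) = -3 + (3 + b)/(b + (1 + b)/(2*b)) (u(b) = -3 + (b + 3)/(b + (b + 1)/(b + b)) = -3 + (3 + b)/(b + (1 + b)/((2*b))) = -3 + (3 + b)/(b + (1 + b)*(1/(2*b))) = -3 + (3 + b)/(b + (1 + b)/(2*b)))
(u(4)*18)*r(Q(-4, -4)) = (((-3 - 4*4² + 3*4)/(1 + 4 + 2*4²))*18)*(-17) = (((-3 - 4*16 + 12)/(1 + 4 + 2*16))*18)*(-17) = (((-3 - 64 + 12)/(1 + 4 + 32))*18)*(-17) = ((-55/37)*18)*(-17) = (((1/37)*(-55))*18)*(-17) = -55/37*18*(-17) = -990/37*(-17) = 16830/37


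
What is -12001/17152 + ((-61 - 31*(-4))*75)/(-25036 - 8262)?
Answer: -240326249/285563648 ≈ -0.84159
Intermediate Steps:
-12001/17152 + ((-61 - 31*(-4))*75)/(-25036 - 8262) = -12001*1/17152 + ((-61 + 124)*75)/(-33298) = -12001/17152 + (63*75)*(-1/33298) = -12001/17152 + 4725*(-1/33298) = -12001/17152 - 4725/33298 = -240326249/285563648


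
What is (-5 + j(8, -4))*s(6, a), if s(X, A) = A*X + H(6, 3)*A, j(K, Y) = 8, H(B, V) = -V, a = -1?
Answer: -9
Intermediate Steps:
s(X, A) = -3*A + A*X (s(X, A) = A*X + (-1*3)*A = A*X - 3*A = -3*A + A*X)
(-5 + j(8, -4))*s(6, a) = (-5 + 8)*(-(-3 + 6)) = 3*(-1*3) = 3*(-3) = -9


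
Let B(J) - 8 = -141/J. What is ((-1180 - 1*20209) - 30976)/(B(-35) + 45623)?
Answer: -1832775/1597226 ≈ -1.1475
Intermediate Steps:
B(J) = 8 - 141/J
((-1180 - 1*20209) - 30976)/(B(-35) + 45623) = ((-1180 - 1*20209) - 30976)/((8 - 141/(-35)) + 45623) = ((-1180 - 20209) - 30976)/((8 - 141*(-1/35)) + 45623) = (-21389 - 30976)/((8 + 141/35) + 45623) = -52365/(421/35 + 45623) = -52365/1597226/35 = -52365*35/1597226 = -1832775/1597226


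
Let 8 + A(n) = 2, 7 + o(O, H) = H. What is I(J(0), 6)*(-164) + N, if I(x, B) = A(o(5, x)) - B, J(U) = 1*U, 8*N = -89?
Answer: 15655/8 ≈ 1956.9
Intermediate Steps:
N = -89/8 (N = (⅛)*(-89) = -89/8 ≈ -11.125)
o(O, H) = -7 + H
J(U) = U
A(n) = -6 (A(n) = -8 + 2 = -6)
I(x, B) = -6 - B
I(J(0), 6)*(-164) + N = (-6 - 1*6)*(-164) - 89/8 = (-6 - 6)*(-164) - 89/8 = -12*(-164) - 89/8 = 1968 - 89/8 = 15655/8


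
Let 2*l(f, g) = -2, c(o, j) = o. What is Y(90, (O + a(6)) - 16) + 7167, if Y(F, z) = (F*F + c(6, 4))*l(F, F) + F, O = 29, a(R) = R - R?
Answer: -849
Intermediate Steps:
a(R) = 0
l(f, g) = -1 (l(f, g) = (½)*(-2) = -1)
Y(F, z) = -6 + F - F² (Y(F, z) = (F*F + 6)*(-1) + F = (F² + 6)*(-1) + F = (6 + F²)*(-1) + F = (-6 - F²) + F = -6 + F - F²)
Y(90, (O + a(6)) - 16) + 7167 = (-6 + 90 - 1*90²) + 7167 = (-6 + 90 - 1*8100) + 7167 = (-6 + 90 - 8100) + 7167 = -8016 + 7167 = -849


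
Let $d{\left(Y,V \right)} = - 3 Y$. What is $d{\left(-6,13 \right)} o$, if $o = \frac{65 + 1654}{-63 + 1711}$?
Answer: $\frac{15471}{824} \approx 18.775$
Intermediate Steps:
$o = \frac{1719}{1648} \approx 1.0431$
$d{\left(-6,13 \right)} o = \left(-3\right) \left(-6\right) \frac{1719}{1648} = 18 \cdot \frac{1719}{1648} = \frac{15471}{824}$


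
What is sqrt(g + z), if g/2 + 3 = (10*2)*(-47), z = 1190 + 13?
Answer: I*sqrt(683) ≈ 26.134*I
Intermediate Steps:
z = 1203
g = -1886 (g = -6 + 2*((10*2)*(-47)) = -6 + 2*(20*(-47)) = -6 + 2*(-940) = -6 - 1880 = -1886)
sqrt(g + z) = sqrt(-1886 + 1203) = sqrt(-683) = I*sqrt(683)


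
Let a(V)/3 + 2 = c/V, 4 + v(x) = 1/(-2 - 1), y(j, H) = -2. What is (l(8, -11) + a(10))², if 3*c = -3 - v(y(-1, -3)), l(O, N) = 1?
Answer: 5329/225 ≈ 23.684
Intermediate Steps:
v(x) = -13/3 (v(x) = -4 + 1/(-2 - 1) = -4 + 1/(-3) = -4 - ⅓ = -13/3)
c = 4/9 (c = (-3 - 1*(-13/3))/3 = (-3 + 13/3)/3 = (⅓)*(4/3) = 4/9 ≈ 0.44444)
a(V) = -6 + 4/(3*V) (a(V) = -6 + 3*(4/(9*V)) = -6 + 4/(3*V))
(l(8, -11) + a(10))² = (1 + (-6 + (4/3)/10))² = (1 + (-6 + (4/3)*(⅒)))² = (1 + (-6 + 2/15))² = (1 - 88/15)² = (-73/15)² = 5329/225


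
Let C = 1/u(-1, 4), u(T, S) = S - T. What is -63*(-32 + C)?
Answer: 10017/5 ≈ 2003.4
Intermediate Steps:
C = 1/5 (C = 1/(4 - 1*(-1)) = 1/(4 + 1) = 1/5 ≈ 0.20000)
-63*(-32 + C) = -63*(-32 + 1/5) = -63*(-159/5) = 10017/5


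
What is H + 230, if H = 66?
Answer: 296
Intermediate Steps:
H + 230 = 66 + 230 = 296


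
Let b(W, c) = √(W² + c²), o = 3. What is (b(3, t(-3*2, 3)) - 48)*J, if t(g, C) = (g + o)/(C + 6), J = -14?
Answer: 672 - 14*√82/3 ≈ 629.74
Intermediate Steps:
t(g, C) = (3 + g)/(6 + C) (t(g, C) = (g + 3)/(C + 6) = (3 + g)/(6 + C))
(b(3, t(-3*2, 3)) - 48)*J = (√(3² + ((3 - 3*2)/(6 + 3))²) - 48)*(-14) = (√(9 + ((3 - 6)/9)²) - 48)*(-14) = (√(9 + ((⅑)*(-3))²) - 48)*(-14) = (√(9 + (-⅓)²) - 48)*(-14) = (√(9 + ⅑) - 48)*(-14) = (√(82/9) - 48)*(-14) = (√82/3 - 48)*(-14) = (-48 + √82/3)*(-14) = 672 - 14*√82/3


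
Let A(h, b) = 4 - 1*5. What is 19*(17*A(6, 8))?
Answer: -323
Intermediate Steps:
A(h, b) = -1 (A(h, b) = 4 - 5 = -1)
19*(17*A(6, 8)) = 19*(17*(-1)) = 19*(-17) = -323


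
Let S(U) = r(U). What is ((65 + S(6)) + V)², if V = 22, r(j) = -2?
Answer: 7225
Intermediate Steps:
S(U) = -2
((65 + S(6)) + V)² = ((65 - 2) + 22)² = (63 + 22)² = 85² = 7225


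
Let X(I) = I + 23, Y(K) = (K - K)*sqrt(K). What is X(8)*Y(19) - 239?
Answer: -239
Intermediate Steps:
Y(K) = 0 (Y(K) = 0*sqrt(K) = 0)
X(I) = 23 + I
X(8)*Y(19) - 239 = (23 + 8)*0 - 239 = 31*0 - 239 = 0 - 239 = -239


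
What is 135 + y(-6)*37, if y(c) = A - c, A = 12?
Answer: 801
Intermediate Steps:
y(c) = 12 - c
135 + y(-6)*37 = 135 + (12 - 1*(-6))*37 = 135 + (12 + 6)*37 = 135 + 18*37 = 135 + 666 = 801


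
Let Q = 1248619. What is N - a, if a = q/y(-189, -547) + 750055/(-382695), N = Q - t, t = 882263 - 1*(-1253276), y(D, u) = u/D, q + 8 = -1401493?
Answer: -16858516795972/41866833 ≈ -4.0267e+5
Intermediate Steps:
q = -1401501 (q = -8 - 1401493 = -1401501)
t = 2135539 (t = 882263 + 1253276 = 2135539)
N = -886920 (N = 1248619 - 1*2135539 = 1248619 - 2135539 = -886920)
a = -20274014728388/41866833 (a = -1401501/((-547/(-189))) + 750055/(-382695) = -1401501/((-547*(-1/189))) + 750055*(-1/382695) = -1401501/547/189 - 150011/76539 = -1401501*189/547 - 150011/76539 = -264883689/547 - 150011/76539 = -20274014728388/41866833 ≈ -4.8425e+5)
N - a = -886920 - 1*(-20274014728388/41866833) = -886920 + 20274014728388/41866833 = -16858516795972/41866833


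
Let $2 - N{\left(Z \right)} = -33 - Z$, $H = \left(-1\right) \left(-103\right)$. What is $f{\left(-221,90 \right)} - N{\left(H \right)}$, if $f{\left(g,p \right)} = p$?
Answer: $-48$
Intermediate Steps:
$H = 103$
$N{\left(Z \right)} = 35 + Z$ ($N{\left(Z \right)} = 2 - \left(-33 - Z\right) = 2 + \left(33 + Z\right) = 35 + Z$)
$f{\left(-221,90 \right)} - N{\left(H \right)} = 90 - \left(35 + 103\right) = 90 - 138 = -48$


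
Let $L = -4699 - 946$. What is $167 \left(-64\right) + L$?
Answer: $-16333$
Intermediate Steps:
$L = -5645$
$167 \left(-64\right) + L = 167 \left(-64\right) - 5645 = -10688 - 5645 = -16333$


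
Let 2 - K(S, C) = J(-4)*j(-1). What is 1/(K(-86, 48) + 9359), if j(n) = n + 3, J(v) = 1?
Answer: 1/9359 ≈ 0.00010685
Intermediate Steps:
j(n) = 3 + n
K(S, C) = 0 (K(S, C) = 2 - (3 - 1) = 2 - 2 = 0)
1/(K(-86, 48) + 9359) = 1/(0 + 9359) = 1/9359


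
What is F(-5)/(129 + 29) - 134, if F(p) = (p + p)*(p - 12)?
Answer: -10501/79 ≈ -132.92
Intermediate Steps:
F(p) = 2*p*(-12 + p) (F(p) = (2*p)*(-12 + p) = 2*p*(-12 + p))
F(-5)/(129 + 29) - 134 = (2*(-5)*(-12 - 5))/(129 + 29) - 134 = (2*(-5)*(-17))/158 - 134 = (1/158)*170 - 134 = 85/79 - 134 = -10501/79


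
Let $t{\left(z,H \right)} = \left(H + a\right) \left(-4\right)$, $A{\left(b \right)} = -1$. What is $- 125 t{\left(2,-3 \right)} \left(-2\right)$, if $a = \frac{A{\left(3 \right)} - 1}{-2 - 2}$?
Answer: $2500$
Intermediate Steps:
$a = \frac{1}{2}$ ($a = \frac{-1 - 1}{-2 - 2} = - \frac{2}{-4} = \left(-2\right) \left(- \frac{1}{4}\right) = \frac{1}{2} \approx 0.5$)
$t{\left(z,H \right)} = -2 - 4 H$ ($t{\left(z,H \right)} = \left(H + \frac{1}{2}\right) \left(-4\right) = \left(\frac{1}{2} + H\right) \left(-4\right) = -2 - 4 H$)
$- 125 t{\left(2,-3 \right)} \left(-2\right) = - 125 \left(-2 - -12\right) \left(-2\right) = - 125 \left(-2 + 12\right) \left(-2\right) = - 125 \cdot 10 \left(-2\right) = \left(-125\right) \left(-20\right) = 2500$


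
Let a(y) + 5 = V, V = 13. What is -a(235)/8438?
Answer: -4/4219 ≈ -0.00094809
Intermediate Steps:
a(y) = 8 (a(y) = -5 + 13 = 8)
-a(235)/8438 = -8/8438 = -1*4/4219 = -4/4219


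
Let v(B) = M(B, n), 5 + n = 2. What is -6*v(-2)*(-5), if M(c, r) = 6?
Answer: 180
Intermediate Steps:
n = -3 (n = -5 + 2 = -3)
v(B) = 6
-6*v(-2)*(-5) = -6*6*(-5) = -36*(-5) = 180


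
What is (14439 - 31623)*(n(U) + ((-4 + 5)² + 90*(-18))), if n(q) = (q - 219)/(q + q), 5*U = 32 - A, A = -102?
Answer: 1868128488/67 ≈ 2.7883e+7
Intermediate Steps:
U = 134/5 (U = (32 - 1*(-102))/5 = (32 + 102)/5 = (⅕)*134 = 134/5 ≈ 26.800)
n(q) = (-219 + q)/(2*q) (n(q) = (-219 + q)/((2*q)) = (-219 + q)*(1/(2*q)) = (-219 + q)/(2*q))
(14439 - 31623)*(n(U) + ((-4 + 5)² + 90*(-18))) = (14439 - 31623)*((-219 + 134/5)/(2*(134/5)) + ((-4 + 5)² + 90*(-18))) = -17184*((½)*(5/134)*(-961/5) + (1² - 1620)) = -17184*(-961/268 + (1 - 1620)) = -17184*(-961/268 - 1619) = -17184*(-434853/268) = 1868128488/67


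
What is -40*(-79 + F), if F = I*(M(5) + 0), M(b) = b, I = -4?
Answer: 3960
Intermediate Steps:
F = -20 (F = -4*(5 + 0) = -4*5 = -20)
-40*(-79 + F) = -40*(-79 - 20) = -40*(-99) = 3960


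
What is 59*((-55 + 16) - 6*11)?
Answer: -6195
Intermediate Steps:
59*((-55 + 16) - 6*11) = 59*(-39 - 66) = 59*(-105) = -6195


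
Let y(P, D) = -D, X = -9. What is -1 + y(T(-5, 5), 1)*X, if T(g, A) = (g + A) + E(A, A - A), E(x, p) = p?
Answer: 8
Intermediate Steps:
T(g, A) = A + g (T(g, A) = (g + A) + (A - A) = (A + g) + 0 = A + g)
-1 + y(T(-5, 5), 1)*X = -1 - 1*1*(-9) = -1 - 1*(-9) = -1 + 9 = 8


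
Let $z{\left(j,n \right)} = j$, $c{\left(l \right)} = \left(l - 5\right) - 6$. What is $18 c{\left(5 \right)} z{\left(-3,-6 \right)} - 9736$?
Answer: $-9412$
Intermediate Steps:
$c{\left(l \right)} = -11 + l$ ($c{\left(l \right)} = \left(-5 + l\right) - 6 = -11 + l$)
$18 c{\left(5 \right)} z{\left(-3,-6 \right)} - 9736 = 18 \left(-11 + 5\right) \left(-3\right) - 9736 = 18 \left(-6\right) \left(-3\right) - 9736 = \left(-108\right) \left(-3\right) - 9736 = 324 - 9736 = -9412$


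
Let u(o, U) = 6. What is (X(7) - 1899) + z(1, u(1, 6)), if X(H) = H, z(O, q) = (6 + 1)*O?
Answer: -1885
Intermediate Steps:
z(O, q) = 7*O
(X(7) - 1899) + z(1, u(1, 6)) = (7 - 1899) + 7*1 = -1892 + 7 = -1885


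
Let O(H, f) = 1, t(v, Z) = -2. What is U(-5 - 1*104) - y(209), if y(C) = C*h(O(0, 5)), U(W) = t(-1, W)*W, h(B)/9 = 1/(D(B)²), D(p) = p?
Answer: -1663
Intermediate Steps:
h(B) = 9/B² (h(B) = 9/(B²) = 9/B²)
U(W) = -2*W
y(C) = 9*C (y(C) = C*(9/1²) = C*(9*1) = C*9 = 9*C)
U(-5 - 1*104) - y(209) = -2*(-5 - 1*104) - 9*209 = -2*(-5 - 104) - 1*1881 = -2*(-109) - 1881 = 218 - 1881 = -1663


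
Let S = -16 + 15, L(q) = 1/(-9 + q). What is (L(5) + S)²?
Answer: 25/16 ≈ 1.5625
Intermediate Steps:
S = -1
(L(5) + S)² = (1/(-9 + 5) - 1)² = (1/(-4) - 1)² = (-¼ - 1)² = (-5/4)² = 25/16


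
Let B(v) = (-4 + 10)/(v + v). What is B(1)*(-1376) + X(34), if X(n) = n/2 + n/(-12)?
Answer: -24683/6 ≈ -4113.8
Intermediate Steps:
X(n) = 5*n/12 (X(n) = n*(½) + n*(-1/12) = n/2 - n/12 = 5*n/12)
B(v) = 3/v (B(v) = 6/((2*v)) = 6*(1/(2*v)) = 3/v)
B(1)*(-1376) + X(34) = (3/1)*(-1376) + (5/12)*34 = (3*1)*(-1376) + 85/6 = 3*(-1376) + 85/6 = -4128 + 85/6 = -24683/6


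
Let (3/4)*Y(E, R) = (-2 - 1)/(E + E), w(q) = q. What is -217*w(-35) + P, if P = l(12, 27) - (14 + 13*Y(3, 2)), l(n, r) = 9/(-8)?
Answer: 182125/24 ≈ 7588.5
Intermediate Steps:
Y(E, R) = -2/E (Y(E, R) = 4*((-2 - 1)/(E + E))/3 = 4*(-3*1/(2*E))/3 = 4*(-3/(2*E))/3 = -2/E)
l(n, r) = -9/8 (l(n, r) = 9*(-⅛) = -9/8)
P = -155/24 (P = -9/8 - (14 + 13*(-2/3)) = -9/8 - (14 + 13*(-2*⅓)) = -9/8 - (14 + 13*(-⅔)) = -9/8 - (14 - 26/3) = -9/8 - 1*16/3 = -9/8 - 16/3 = -155/24 ≈ -6.4583)
-217*w(-35) + P = -217*(-35) - 155/24 = 7595 - 155/24 = 182125/24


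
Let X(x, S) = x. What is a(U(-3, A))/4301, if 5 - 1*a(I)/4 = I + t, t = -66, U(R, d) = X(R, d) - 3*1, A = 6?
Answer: 28/391 ≈ 0.071611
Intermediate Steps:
U(R, d) = -3 + R (U(R, d) = R - 3*1 = R - 3 = -3 + R)
a(I) = 284 - 4*I (a(I) = 20 - 4*(I - 66) = 20 - 4*(-66 + I) = 20 + (264 - 4*I) = 284 - 4*I)
a(U(-3, A))/4301 = (284 - 4*(-3 - 3))/4301 = (284 - 4*(-6))*(1/4301) = (284 + 24)*(1/4301) = 308*(1/4301) = 28/391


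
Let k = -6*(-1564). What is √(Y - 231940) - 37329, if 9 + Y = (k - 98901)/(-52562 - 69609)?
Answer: -37329 + I*√10922211958/217 ≈ -37329.0 + 481.61*I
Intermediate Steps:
k = 9384
Y = -1794/217 (Y = -9 + (9384 - 98901)/(-52562 - 69609) = -9 - 89517/(-122171) = -9 - 89517*(-1/122171) = -9 + 159/217 = -1794/217 ≈ -8.2673)
√(Y - 231940) - 37329 = √(-1794/217 - 231940) - 37329 = √(-50332774/217) - 37329 = I*√10922211958/217 - 37329 = -37329 + I*√10922211958/217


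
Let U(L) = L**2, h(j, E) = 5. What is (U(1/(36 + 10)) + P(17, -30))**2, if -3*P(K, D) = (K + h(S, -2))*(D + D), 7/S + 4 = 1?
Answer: 866837343681/4477456 ≈ 1.9360e+5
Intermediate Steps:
S = -7/3 (S = 7/(-4 + 1) = 7/(-3) = 7*(-1/3) = -7/3 ≈ -2.3333)
P(K, D) = -2*D*(5 + K)/3 (P(K, D) = -(K + 5)*(D + D)/3 = -(5 + K)*2*D/3 = -2*D*(5 + K)/3)
(U(1/(36 + 10)) + P(17, -30))**2 = ((1/(36 + 10))**2 - 2/3*(-30)*(5 + 17))**2 = ((1/46)**2 - 2/3*(-30)*22)**2 = ((1/46)**2 + 440)**2 = (1/2116 + 440)**2 = (931041/2116)**2 = 866837343681/4477456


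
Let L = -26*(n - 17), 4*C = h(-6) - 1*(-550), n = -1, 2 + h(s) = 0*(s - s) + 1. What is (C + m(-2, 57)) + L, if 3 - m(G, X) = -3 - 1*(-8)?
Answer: 2413/4 ≈ 603.25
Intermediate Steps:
h(s) = -1 (h(s) = -2 + (0*(s - s) + 1) = -2 + (0*0 + 1) = -2 + (0 + 1) = -2 + 1 = -1)
C = 549/4 (C = (-1 - 1*(-550))/4 = (-1 + 550)/4 = (1/4)*549 = 549/4 ≈ 137.25)
m(G, X) = -2 (m(G, X) = 3 - (-3 - 1*(-8)) = 3 - (-3 + 8) = 3 - 1*5 = 3 - 5 = -2)
L = 468 (L = -26*(-1 - 17) = -26*(-18) = 468)
(C + m(-2, 57)) + L = (549/4 - 2) + 468 = 541/4 + 468 = 2413/4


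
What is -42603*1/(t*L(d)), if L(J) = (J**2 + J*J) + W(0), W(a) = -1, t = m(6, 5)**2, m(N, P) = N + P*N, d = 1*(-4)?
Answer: -14201/13392 ≈ -1.0604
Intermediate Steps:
d = -4
m(N, P) = N + N*P
t = 1296 (t = (6*(1 + 5))**2 = (6*6)**2 = 36**2 = 1296)
L(J) = -1 + 2*J**2 (L(J) = (J**2 + J*J) - 1 = (J**2 + J**2) - 1 = 2*J**2 - 1 = -1 + 2*J**2)
-42603*1/(t*L(d)) = -42603*1/(1296*(-1 + 2*(-4)**2)) = -42603*1/(1296*(-1 + 2*16)) = -42603*1/(1296*(-1 + 32)) = -42603/(1296*31) = -42603/40176 = -42603*1/40176 = -14201/13392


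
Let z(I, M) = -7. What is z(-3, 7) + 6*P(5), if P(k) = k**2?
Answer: 143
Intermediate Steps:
z(-3, 7) + 6*P(5) = -7 + 6*5**2 = -7 + 6*25 = -7 + 150 = 143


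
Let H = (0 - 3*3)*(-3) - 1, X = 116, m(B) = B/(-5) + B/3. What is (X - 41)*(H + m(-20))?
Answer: 1750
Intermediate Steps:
m(B) = 2*B/15 (m(B) = B*(-⅕) + B*(⅓) = -B/5 + B/3 = 2*B/15)
H = 26 (H = (0 - 9)*(-3) - 1 = -9*(-3) - 1 = 27 - 1 = 26)
(X - 41)*(H + m(-20)) = (116 - 41)*(26 + (2/15)*(-20)) = 75*(26 - 8/3) = 75*(70/3) = 1750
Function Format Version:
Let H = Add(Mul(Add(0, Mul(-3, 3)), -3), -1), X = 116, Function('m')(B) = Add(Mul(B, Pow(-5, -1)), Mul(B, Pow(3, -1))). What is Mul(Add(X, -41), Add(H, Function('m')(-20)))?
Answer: 1750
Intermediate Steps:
Function('m')(B) = Mul(Rational(2, 15), B) (Function('m')(B) = Add(Mul(B, Rational(-1, 5)), Mul(B, Rational(1, 3))) = Add(Mul(Rational(-1, 5), B), Mul(Rational(1, 3), B)) = Mul(Rational(2, 15), B))
H = 26 (H = Add(Mul(Add(0, -9), -3), -1) = Add(Mul(-9, -3), -1) = Add(27, -1) = 26)
Mul(Add(X, -41), Add(H, Function('m')(-20))) = Mul(Add(116, -41), Add(26, Mul(Rational(2, 15), -20))) = Mul(75, Add(26, Rational(-8, 3))) = Mul(75, Rational(70, 3)) = 1750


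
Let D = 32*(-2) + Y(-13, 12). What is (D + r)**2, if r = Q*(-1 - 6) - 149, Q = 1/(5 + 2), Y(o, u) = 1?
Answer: 45369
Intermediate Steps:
Q = 1/7 ≈ 0.14286
r = -150 (r = (-1 - 6)/7 - 149 = (1/7)*(-7) - 149 = -1 - 149 = -150)
D = -63 (D = 32*(-2) + 1 = -64 + 1 = -63)
(D + r)**2 = (-63 - 150)**2 = (-213)**2 = 45369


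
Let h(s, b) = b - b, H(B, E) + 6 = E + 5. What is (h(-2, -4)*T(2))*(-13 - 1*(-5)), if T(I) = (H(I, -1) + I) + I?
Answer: 0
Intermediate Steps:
H(B, E) = -1 + E (H(B, E) = -6 + (E + 5) = -6 + (5 + E) = -1 + E)
h(s, b) = 0
T(I) = -2 + 2*I (T(I) = ((-1 - 1) + I) + I = (-2 + I) + I = -2 + 2*I)
(h(-2, -4)*T(2))*(-13 - 1*(-5)) = (0*(-2 + 2*2))*(-13 - 1*(-5)) = (0*(-2 + 4))*(-13 + 5) = (0*2)*(-8) = 0*(-8) = 0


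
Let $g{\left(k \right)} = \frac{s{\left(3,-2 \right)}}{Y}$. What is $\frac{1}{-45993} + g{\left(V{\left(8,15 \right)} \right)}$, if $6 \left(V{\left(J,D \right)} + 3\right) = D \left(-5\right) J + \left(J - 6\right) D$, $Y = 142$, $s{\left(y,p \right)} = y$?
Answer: $\frac{137837}{6531006} \approx 0.021105$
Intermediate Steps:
$V{\left(J,D \right)} = -3 - \frac{5 D J}{6} + \frac{D \left(-6 + J\right)}{6}$ ($V{\left(J,D \right)} = -3 + \frac{D \left(-5\right) J + \left(J - 6\right) D}{6} = -3 + \frac{- 5 D J + \left(-6 + J\right) D}{6} = -3 + \frac{- 5 D J + D \left(-6 + J\right)}{6} = -3 + \frac{D \left(-6 + J\right) - 5 D J}{6} = -3 - \left(- \frac{D \left(-6 + J\right)}{6} + \frac{5 D J}{6}\right) = -3 - \frac{5 D J}{6} + \frac{D \left(-6 + J\right)}{6}$)
$g{\left(k \right)} = \frac{3}{142}$
$\frac{1}{-45993} + g{\left(V{\left(8,15 \right)} \right)} = \frac{1}{-45993} + \frac{3}{142} = - \frac{1}{45993} + \frac{3}{142} = \frac{137837}{6531006}$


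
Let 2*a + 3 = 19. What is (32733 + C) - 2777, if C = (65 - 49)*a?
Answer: 30084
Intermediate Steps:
a = 8 (a = -3/2 + (1/2)*19 = -3/2 + 19/2 = 8)
C = 128 (C = (65 - 49)*8 = 16*8 = 128)
(32733 + C) - 2777 = (32733 + 128) - 2777 = 32861 - 2777 = 30084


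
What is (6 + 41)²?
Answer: 2209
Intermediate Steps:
(6 + 41)² = 47² = 2209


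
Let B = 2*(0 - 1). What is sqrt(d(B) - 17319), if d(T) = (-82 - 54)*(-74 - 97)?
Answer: sqrt(5937) ≈ 77.052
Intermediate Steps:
B = -2 (B = 2*(-1) = -2)
d(T) = 23256 (d(T) = -136*(-171) = 23256)
sqrt(d(B) - 17319) = sqrt(23256 - 17319) = sqrt(5937)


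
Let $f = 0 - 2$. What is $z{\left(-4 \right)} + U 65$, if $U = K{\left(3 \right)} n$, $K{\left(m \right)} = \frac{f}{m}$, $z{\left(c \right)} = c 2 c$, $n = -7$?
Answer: $\frac{1006}{3} \approx 335.33$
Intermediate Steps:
$z{\left(c \right)} = 2 c^{2}$ ($z{\left(c \right)} = 2 c c = 2 c^{2}$)
$f = -2$ ($f = 0 - 2 = -2$)
$K{\left(m \right)} = - \frac{2}{m}$
$U = \frac{14}{3}$ ($U = - \frac{2}{3} \left(-7\right) = \left(-2\right) \frac{1}{3} \left(-7\right) = \left(- \frac{2}{3}\right) \left(-7\right) = \frac{14}{3} \approx 4.6667$)
$z{\left(-4 \right)} + U 65 = 2 \left(-4\right)^{2} + \frac{14}{3} \cdot 65 = 2 \cdot 16 + \frac{910}{3} = 32 + \frac{910}{3} = \frac{1006}{3}$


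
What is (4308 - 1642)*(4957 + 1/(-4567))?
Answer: 60354555588/4567 ≈ 1.3215e+7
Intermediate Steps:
(4308 - 1642)*(4957 + 1/(-4567)) = 2666*(4957 - 1/4567) = 2666*(22638618/4567) = 60354555588/4567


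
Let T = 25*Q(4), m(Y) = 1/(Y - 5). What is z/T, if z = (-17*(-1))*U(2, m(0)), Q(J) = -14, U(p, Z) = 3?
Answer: -51/350 ≈ -0.14571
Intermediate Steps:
m(Y) = 1/(-5 + Y)
z = 51 (z = -17*(-1)*3 = 17*3 = 51)
T = -350 (T = 25*(-14) = -350)
z/T = 51/(-350) = 51*(-1/350) = -51/350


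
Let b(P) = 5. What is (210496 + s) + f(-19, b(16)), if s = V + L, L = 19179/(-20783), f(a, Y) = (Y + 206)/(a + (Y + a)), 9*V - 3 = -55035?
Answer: 140167671152/685839 ≈ 2.0437e+5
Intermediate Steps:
V = -18344/3 (V = ⅓ + (⅑)*(-55035) = ⅓ - 6115 = -18344/3 ≈ -6114.7)
f(a, Y) = (206 + Y)/(Y + 2*a)
L = -19179/20783 (L = 19179*(-1/20783) = -19179/20783 ≈ -0.92282)
s = -381300889/62349 (s = -18344/3 - 19179/20783 = -381300889/62349 ≈ -6115.6)
(210496 + s) + f(-19, b(16)) = (210496 - 381300889/62349) + (206 + 5)/(5 + 2*(-19)) = 12742914215/62349 + 211/(5 - 38) = 12742914215/62349 + 211/(-33) = 12742914215/62349 - 1/33*211 = 12742914215/62349 - 211/33 = 140167671152/685839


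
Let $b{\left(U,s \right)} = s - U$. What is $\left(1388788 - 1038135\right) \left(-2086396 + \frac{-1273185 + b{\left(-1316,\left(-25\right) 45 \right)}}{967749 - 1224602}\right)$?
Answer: $- \frac{11053733502030146}{15109} \approx -7.316 \cdot 10^{11}$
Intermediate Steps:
$\left(1388788 - 1038135\right) \left(-2086396 + \frac{-1273185 + b{\left(-1316,\left(-25\right) 45 \right)}}{967749 - 1224602}\right) = \left(1388788 - 1038135\right) \left(-2086396 + \frac{-1273185 - -191}{967749 - 1224602}\right) = 350653 \left(-2086396 + \frac{-1273185 + \left(-1125 + 1316\right)}{-256853}\right) = 350653 \left(-2086396 + \left(-1273185 + 191\right) \left(- \frac{1}{256853}\right)\right) = 350653 \left(-2086396 - - \frac{74882}{15109}\right) = 350653 \left(-2086396 + \frac{74882}{15109}\right) = 350653 \left(- \frac{31523282282}{15109}\right) = - \frac{11053733502030146}{15109}$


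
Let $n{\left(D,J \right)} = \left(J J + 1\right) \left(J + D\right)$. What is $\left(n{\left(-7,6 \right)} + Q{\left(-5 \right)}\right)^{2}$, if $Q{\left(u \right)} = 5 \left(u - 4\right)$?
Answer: $6724$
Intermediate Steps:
$n{\left(D,J \right)} = \left(1 + J^{2}\right) \left(D + J\right)$ ($n{\left(D,J \right)} = \left(J^{2} + 1\right) \left(D + J\right) = \left(1 + J^{2}\right) \left(D + J\right)$)
$Q{\left(u \right)} = -20 + 5 u$ ($Q{\left(u \right)} = 5 \left(-4 + u\right) = -20 + 5 u$)
$\left(n{\left(-7,6 \right)} + Q{\left(-5 \right)}\right)^{2} = \left(\left(-7 + 6 + 6^{3} - 7 \cdot 6^{2}\right) + \left(-20 + 5 \left(-5\right)\right)\right)^{2} = \left(\left(-7 + 6 + 216 - 252\right) - 45\right)^{2} = \left(-37 - 45\right)^{2} = \left(-82\right)^{2} = 6724$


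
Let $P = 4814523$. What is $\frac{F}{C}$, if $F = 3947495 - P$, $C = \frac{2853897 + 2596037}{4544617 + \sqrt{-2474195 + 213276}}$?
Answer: $- \frac{281450727734}{389281} - \frac{433514 i \sqrt{2260919}}{2724967} \approx -7.23 \cdot 10^{5} - 239.21 i$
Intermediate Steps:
$C = \frac{5449934}{4544617 + i \sqrt{2260919}}$ ($C = \frac{5449934}{4544617 + \sqrt{-2260919}} = \frac{5449934}{4544617 + i \sqrt{2260919}} \approx 1.1992 - 0.00039677 i$)
$F = -867028$ ($F = 3947495 - 4814523 = -867028$)
$\frac{F}{C} = - \frac{867028}{\frac{12383931352639}{10326772968804} - \frac{2724967 i \sqrt{2260919}}{10326772968804}}$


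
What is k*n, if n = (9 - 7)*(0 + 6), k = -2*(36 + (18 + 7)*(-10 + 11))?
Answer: -1464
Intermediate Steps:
k = -122 (k = -2*(36 + 25*1) = -2*(36 + 25) = -2*61 = -122)
n = 12 (n = 2*6 = 12)
k*n = -122*12 = -1464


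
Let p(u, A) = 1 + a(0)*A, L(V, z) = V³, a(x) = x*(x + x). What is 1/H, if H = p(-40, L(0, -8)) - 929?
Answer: -1/928 ≈ -0.0010776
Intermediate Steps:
a(x) = 2*x² (a(x) = x*(2*x) = 2*x²)
p(u, A) = 1 (p(u, A) = 1 + (2*0²)*A = 1 + (2*0)*A = 1 + 0*A = 1 + 0 = 1)
H = -928 (H = 1 - 929 = -928)
1/H = 1/(-928) = -1/928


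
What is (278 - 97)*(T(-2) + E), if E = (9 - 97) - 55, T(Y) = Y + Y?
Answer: -26607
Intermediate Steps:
T(Y) = 2*Y
E = -143 (E = -88 - 55 = -143)
(278 - 97)*(T(-2) + E) = (278 - 97)*(2*(-2) - 143) = 181*(-4 - 143) = 181*(-147) = -26607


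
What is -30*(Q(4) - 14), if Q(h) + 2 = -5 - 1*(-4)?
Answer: 510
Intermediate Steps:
Q(h) = -3 (Q(h) = -2 + (-5 - 1*(-4)) = -2 + (-5 + 4) = -2 - 1 = -3)
-30*(Q(4) - 14) = -30*(-3 - 14) = -30*(-17) = 510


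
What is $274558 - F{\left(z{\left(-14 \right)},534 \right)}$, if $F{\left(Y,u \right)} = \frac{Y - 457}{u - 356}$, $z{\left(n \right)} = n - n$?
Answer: $\frac{48871781}{178} \approx 2.7456 \cdot 10^{5}$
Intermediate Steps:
$z{\left(n \right)} = 0$
$F{\left(Y,u \right)} = \frac{-457 + Y}{-356 + u}$
$274558 - F{\left(z{\left(-14 \right)},534 \right)} = 274558 - \frac{-457 + 0}{-356 + 534} = 274558 - \frac{1}{178} \left(-457\right) = 274558 - - \frac{457}{178} = 274558 + \frac{457}{178} = \frac{48871781}{178}$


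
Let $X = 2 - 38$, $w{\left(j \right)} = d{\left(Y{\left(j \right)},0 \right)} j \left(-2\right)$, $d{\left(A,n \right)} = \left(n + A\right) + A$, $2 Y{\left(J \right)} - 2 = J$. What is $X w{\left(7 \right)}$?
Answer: $4536$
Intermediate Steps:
$Y{\left(J \right)} = 1 + \frac{J}{2}$
$d{\left(A,n \right)} = n + 2 A$ ($d{\left(A,n \right)} = \left(A + n\right) + A = n + 2 A$)
$w{\left(j \right)} = - 2 j \left(2 + j\right)$ ($w{\left(j \right)} = \left(0 + 2 \left(1 + \frac{j}{2}\right)\right) j \left(-2\right) = \left(0 + \left(2 + j\right)\right) j \left(-2\right) = \left(2 + j\right) j \left(-2\right) = j \left(2 + j\right) \left(-2\right) = - 2 j \left(2 + j\right)$)
$X = -36$ ($X = 2 - 38 = -36$)
$X w{\left(7 \right)} = - 36 \left(\left(-2\right) 7 \left(2 + 7\right)\right) = - 36 \left(\left(-2\right) 7 \cdot 9\right) = \left(-36\right) \left(-126\right) = 4536$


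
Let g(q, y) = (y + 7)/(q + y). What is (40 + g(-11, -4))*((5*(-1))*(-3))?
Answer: 597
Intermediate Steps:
g(q, y) = (7 + y)/(q + y)
(40 + g(-11, -4))*((5*(-1))*(-3)) = (40 + (7 - 4)/(-11 - 4))*((5*(-1))*(-3)) = (40 + 3/(-15))*(-5*(-3)) = (40 - 1/15*3)*15 = (40 - ⅕)*15 = (199/5)*15 = 597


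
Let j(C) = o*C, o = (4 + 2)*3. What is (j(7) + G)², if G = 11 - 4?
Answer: 17689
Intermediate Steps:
o = 18 (o = 6*3 = 18)
G = 7
j(C) = 18*C
(j(7) + G)² = (18*7 + 7)² = (126 + 7)² = 133² = 17689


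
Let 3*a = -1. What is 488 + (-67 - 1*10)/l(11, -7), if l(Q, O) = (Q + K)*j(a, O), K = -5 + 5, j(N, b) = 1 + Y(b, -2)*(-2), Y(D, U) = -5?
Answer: 5361/11 ≈ 487.36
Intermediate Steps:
a = -⅓ (a = (⅓)*(-1) = -⅓ ≈ -0.33333)
j(N, b) = 11 (j(N, b) = 1 - 5*(-2) = 1 + 10 = 11)
K = 0
l(Q, O) = 11*Q (l(Q, O) = (Q + 0)*11 = Q*11 = 11*Q)
488 + (-67 - 1*10)/l(11, -7) = 488 + (-67 - 1*10)/((11*11)) = 488 + (-67 - 10)/121 = 488 + (1/121)*(-77) = 488 - 7/11 = 5361/11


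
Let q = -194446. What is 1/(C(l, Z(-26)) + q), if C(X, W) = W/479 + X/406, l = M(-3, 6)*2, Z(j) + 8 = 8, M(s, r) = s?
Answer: -203/39472541 ≈ -5.1428e-6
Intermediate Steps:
Z(j) = 0 (Z(j) = -8 + 8 = 0)
l = -6 (l = -3*2 = -6)
C(X, W) = X/406 + W/479 (C(X, W) = W*(1/479) + X*(1/406) = W/479 + X/406 = X/406 + W/479)
1/(C(l, Z(-26)) + q) = 1/(((1/406)*(-6) + (1/479)*0) - 194446) = 1/((-3/203 + 0) - 194446) = 1/(-3/203 - 194446) = 1/(-39472541/203) = -203/39472541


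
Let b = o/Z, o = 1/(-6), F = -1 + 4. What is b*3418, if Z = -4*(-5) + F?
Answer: -1709/69 ≈ -24.768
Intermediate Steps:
F = 3
o = -⅙ ≈ -0.16667
Z = 23 (Z = -4*(-5) + 3 = 20 + 3 = 23)
b = -1/138 (b = -⅙/23 = -⅙*1/23 = -1/138 ≈ -0.0072464)
b*3418 = -1/138*3418 = -1709/69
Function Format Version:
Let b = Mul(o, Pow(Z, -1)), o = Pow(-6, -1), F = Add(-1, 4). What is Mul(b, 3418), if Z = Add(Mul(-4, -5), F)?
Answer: Rational(-1709, 69) ≈ -24.768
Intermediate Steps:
F = 3
o = Rational(-1, 6) ≈ -0.16667
Z = 23 (Z = Add(Mul(-4, -5), 3) = Add(20, 3) = 23)
b = Rational(-1, 138) (b = Mul(Rational(-1, 6), Pow(23, -1)) = Mul(Rational(-1, 6), Rational(1, 23)) = Rational(-1, 138) ≈ -0.0072464)
Mul(b, 3418) = Mul(Rational(-1, 138), 3418) = Rational(-1709, 69)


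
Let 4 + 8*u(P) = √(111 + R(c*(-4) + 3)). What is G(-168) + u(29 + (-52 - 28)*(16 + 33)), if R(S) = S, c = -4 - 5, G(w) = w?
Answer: -337/2 + 5*√6/8 ≈ -166.97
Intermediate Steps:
c = -9
u(P) = -½ + 5*√6/8 (u(P) = -½ + √(111 + (-9*(-4) + 3))/8 = -½ + √(111 + (36 + 3))/8 = -½ + √(111 + 39)/8 = -½ + √150/8 = -½ + (5*√6)/8 = -½ + 5*√6/8)
G(-168) + u(29 + (-52 - 28)*(16 + 33)) = -168 + (-½ + 5*√6/8) = -337/2 + 5*√6/8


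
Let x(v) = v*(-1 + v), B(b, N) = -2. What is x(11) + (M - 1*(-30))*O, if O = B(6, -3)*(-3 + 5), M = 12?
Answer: -58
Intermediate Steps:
O = -4 (O = -2*(-3 + 5) = -2*2 = -4)
x(11) + (M - 1*(-30))*O = 11*(-1 + 11) + (12 - 1*(-30))*(-4) = 11*10 + (12 + 30)*(-4) = 110 + 42*(-4) = 110 - 168 = -58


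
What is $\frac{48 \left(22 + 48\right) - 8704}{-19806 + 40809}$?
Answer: $- \frac{5344}{21003} \approx -0.25444$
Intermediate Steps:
$\frac{48 \left(22 + 48\right) - 8704}{-19806 + 40809} = \frac{48 \cdot 70 - 8704}{21003} = \left(3360 - 8704\right) \frac{1}{21003} = \left(-5344\right) \frac{1}{21003} = - \frac{5344}{21003}$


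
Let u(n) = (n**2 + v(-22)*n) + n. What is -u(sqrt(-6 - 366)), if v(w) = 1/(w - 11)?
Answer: 372 - 64*I*sqrt(93)/33 ≈ 372.0 - 18.703*I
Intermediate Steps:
v(w) = 1/(-11 + w)
u(n) = n**2 + 32*n/33 (u(n) = (n**2 + n/(-11 - 22)) + n = (n**2 + n/(-33)) + n = (n**2 - n/33) + n = n**2 + 32*n/33)
-u(sqrt(-6 - 366)) = -sqrt(-6 - 366)*(32 + 33*sqrt(-6 - 366))/33 = -sqrt(-372)*(32 + 33*sqrt(-372))/33 = -2*I*sqrt(93)*(32 + 33*(2*I*sqrt(93)))/33 = -2*I*sqrt(93)*(32 + 66*I*sqrt(93))/33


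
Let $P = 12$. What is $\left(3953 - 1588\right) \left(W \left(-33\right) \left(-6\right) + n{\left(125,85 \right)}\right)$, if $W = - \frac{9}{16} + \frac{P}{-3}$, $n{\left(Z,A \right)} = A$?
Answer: $- \frac{15483655}{8} \approx -1.9355 \cdot 10^{6}$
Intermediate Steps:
$W = - \frac{73}{16}$ ($W = - \frac{9}{16} + \frac{12}{-3} = \left(-9\right) \frac{1}{16} + 12 \left(- \frac{1}{3}\right) = - \frac{9}{16} - 4 = - \frac{73}{16} \approx -4.5625$)
$\left(3953 - 1588\right) \left(W \left(-33\right) \left(-6\right) + n{\left(125,85 \right)}\right) = \left(3953 - 1588\right) \left(\left(- \frac{73}{16}\right) \left(-33\right) \left(-6\right) + 85\right) = 2365 \left(\frac{2409}{16} \left(-6\right) + 85\right) = 2365 \left(- \frac{7227}{8} + 85\right) = 2365 \left(- \frac{6547}{8}\right) = - \frac{15483655}{8}$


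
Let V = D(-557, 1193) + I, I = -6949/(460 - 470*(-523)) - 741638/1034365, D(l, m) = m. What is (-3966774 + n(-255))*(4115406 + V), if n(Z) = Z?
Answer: -277330687987585332442023/16982204570 ≈ -1.6331e+13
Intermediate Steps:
I = -37966198529/50946613710 (I = -6949/(460 + 245810) - 741638*1/1034365 = -6949/246270 - 741638/1034365 = -37966198529/50946613710 ≈ -0.74522)
V = 60741343957501/50946613710 (V = 1193 - 37966198529/50946613710 = 60741343957501/50946613710 ≈ 1192.3)
(-3966774 + n(-255))*(4115406 + V) = (-3966774 - 255)*(4115406 + 60741343957501/50946613710) = -3967029*209726741085773761/50946613710 = -277330687987585332442023/16982204570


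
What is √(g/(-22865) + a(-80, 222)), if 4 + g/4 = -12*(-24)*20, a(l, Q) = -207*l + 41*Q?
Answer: √13415778226190/22865 ≈ 160.19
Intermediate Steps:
g = 23024 (g = -16 + 4*(-12*(-24)*20) = -16 + 4*(288*20) = -16 + 4*5760 = -16 + 23040 = 23024)
√(g/(-22865) + a(-80, 222)) = √(23024/(-22865) + (-207*(-80) + 41*222)) = √(23024*(-1/22865) + (16560 + 9102)) = √(-23024/22865 + 25662) = √(586738606/22865) = √13415778226190/22865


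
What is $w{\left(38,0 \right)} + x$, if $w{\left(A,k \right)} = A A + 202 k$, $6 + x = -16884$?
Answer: $-15446$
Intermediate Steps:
$x = -16890$ ($x = -6 - 16884 = -16890$)
$w{\left(A,k \right)} = A^{2} + 202 k$
$w{\left(38,0 \right)} + x = \left(38^{2} + 202 \cdot 0\right) - 16890 = \left(1444 + 0\right) - 16890 = 1444 - 16890 = -15446$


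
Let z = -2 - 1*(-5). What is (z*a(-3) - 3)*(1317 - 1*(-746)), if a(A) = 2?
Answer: 6189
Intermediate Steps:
z = 3 (z = -2 + 5 = 3)
(z*a(-3) - 3)*(1317 - 1*(-746)) = (3*2 - 3)*(1317 - 1*(-746)) = (6 - 3)*(1317 + 746) = 3*2063 = 6189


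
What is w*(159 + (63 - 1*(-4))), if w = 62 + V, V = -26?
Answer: 8136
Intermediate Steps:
w = 36 (w = 62 - 26 = 36)
w*(159 + (63 - 1*(-4))) = 36*(159 + (63 - 1*(-4))) = 36*(159 + (63 + 4)) = 36*(159 + 67) = 36*226 = 8136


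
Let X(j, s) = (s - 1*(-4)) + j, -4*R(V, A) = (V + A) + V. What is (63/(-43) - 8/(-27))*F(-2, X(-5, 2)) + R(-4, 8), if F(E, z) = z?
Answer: -1357/1161 ≈ -1.1688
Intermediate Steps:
R(V, A) = -V/2 - A/4 (R(V, A) = -((V + A) + V)/4 = -((A + V) + V)/4 = -(A + 2*V)/4 = -V/2 - A/4)
X(j, s) = 4 + j + s (X(j, s) = (s + 4) + j = (4 + s) + j = 4 + j + s)
(63/(-43) - 8/(-27))*F(-2, X(-5, 2)) + R(-4, 8) = (63/(-43) - 8/(-27))*(4 - 5 + 2) + (-½*(-4) - ¼*8) = (63*(-1/43) - 8*(-1/27))*1 + (2 - 2) = (-63/43 + 8/27)*1 + 0 = -1357/1161*1 + 0 = -1357/1161 + 0 = -1357/1161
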